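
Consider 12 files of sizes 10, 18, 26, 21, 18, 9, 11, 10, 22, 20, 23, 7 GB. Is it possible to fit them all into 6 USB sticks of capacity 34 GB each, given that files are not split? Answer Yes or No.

Total = 195 GB; ⌈195/34⌉ = 6.
7 files each exceed half the capacity and cannot share a USB stick, forcing at least 7 USB sticks.
At least 7 USB sticks are required, but only 6 are allowed.

No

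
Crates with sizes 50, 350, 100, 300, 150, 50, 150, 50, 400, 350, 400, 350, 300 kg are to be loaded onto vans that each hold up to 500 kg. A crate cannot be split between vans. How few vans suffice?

Total = 400 + 400 + 350 + 350 + 350 + 300 + 300 + 150 + 150 + 100 + 50 + 50 + 50 = 3000 kg.
Lower bound: ⌈3000/500⌉ = 6 vans.
Also, 7 crates each exceed 250 kg, and no two of those can share a van, so at least 7 vans are needed.
A packing using 7 vans:
  van 1: 400 + 100 = 500
  van 2: 400 + 50 + 50 = 500
  van 3: 350 + 150 = 500
  van 4: 350 + 150 = 500
  van 5: 350 + 50 = 400
  van 6: 300 = 300
  van 7: 300 = 300
This matches the lower bound, so 7 is optimal.

7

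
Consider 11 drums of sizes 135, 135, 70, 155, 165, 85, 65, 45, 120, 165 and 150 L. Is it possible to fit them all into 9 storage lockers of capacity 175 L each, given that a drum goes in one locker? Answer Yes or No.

Yes

A valid assignment using 9 storage lockers:
  locker 1: 165 = 165
  locker 2: 165 = 165
  locker 3: 155 = 155
  locker 4: 150 = 150
  locker 5: 135 = 135
  locker 6: 135 = 135
  locker 7: 120 + 45 = 165
  locker 8: 85 + 70 = 155
  locker 9: 65 = 65
Every load is within 175 L, so 9 storage lockers suffice.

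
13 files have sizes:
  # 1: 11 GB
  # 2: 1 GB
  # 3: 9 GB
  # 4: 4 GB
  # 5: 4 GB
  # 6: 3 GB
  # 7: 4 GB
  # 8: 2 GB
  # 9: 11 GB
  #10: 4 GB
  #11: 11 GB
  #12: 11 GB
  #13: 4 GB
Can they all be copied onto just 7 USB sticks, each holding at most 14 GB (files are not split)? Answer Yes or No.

A valid assignment using 7 USB sticks:
  USB stick 1: 11 + 3 = 14
  USB stick 2: 11 + 2 + 1 = 14
  USB stick 3: 11 = 11
  USB stick 4: 11 = 11
  USB stick 5: 9 + 4 = 13
  USB stick 6: 4 + 4 + 4 = 12
  USB stick 7: 4 = 4
Every load is within 14 GB, so 7 USB sticks suffice.

Yes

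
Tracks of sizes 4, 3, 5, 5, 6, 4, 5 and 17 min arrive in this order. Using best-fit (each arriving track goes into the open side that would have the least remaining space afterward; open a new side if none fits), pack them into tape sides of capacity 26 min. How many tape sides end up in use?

  4 → side 1 (new)  [load 4/26]
  3 → side 1  [load 7/26]
  5 → side 1  [load 12/26]
  5 → side 1  [load 17/26]
  6 → side 1  [load 23/26]
  4 → side 2 (new)  [load 4/26]
  5 → side 2  [load 9/26]
  17 → side 2  [load 26/26]
2 tape sides opened.

2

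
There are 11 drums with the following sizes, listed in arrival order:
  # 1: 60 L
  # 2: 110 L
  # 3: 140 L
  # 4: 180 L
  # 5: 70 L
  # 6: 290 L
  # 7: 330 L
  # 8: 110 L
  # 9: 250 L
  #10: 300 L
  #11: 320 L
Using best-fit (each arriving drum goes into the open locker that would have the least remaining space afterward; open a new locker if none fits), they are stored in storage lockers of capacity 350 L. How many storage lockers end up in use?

8

  60 → locker 1 (new)  [load 60/350]
  110 → locker 1  [load 170/350]
  140 → locker 1  [load 310/350]
  180 → locker 2 (new)  [load 180/350]
  70 → locker 2  [load 250/350]
  290 → locker 3 (new)  [load 290/350]
  330 → locker 4 (new)  [load 330/350]
  110 → locker 5 (new)  [load 110/350]
  250 → locker 6 (new)  [load 250/350]
  300 → locker 7 (new)  [load 300/350]
  320 → locker 8 (new)  [load 320/350]
8 storage lockers opened.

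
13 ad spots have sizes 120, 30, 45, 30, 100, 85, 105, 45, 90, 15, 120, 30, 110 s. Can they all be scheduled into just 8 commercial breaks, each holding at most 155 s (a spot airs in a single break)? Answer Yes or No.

A valid assignment using 7 commercial breaks:
  break 1: 120 + 30 = 150
  break 2: 120 + 30 = 150
  break 3: 110 + 45 = 155
  break 4: 105 + 45 = 150
  break 5: 100 + 30 + 15 = 145
  break 6: 90 = 90
  break 7: 85 = 85
That uses only 7 ≤ 8, so 8 commercial breaks are enough.

Yes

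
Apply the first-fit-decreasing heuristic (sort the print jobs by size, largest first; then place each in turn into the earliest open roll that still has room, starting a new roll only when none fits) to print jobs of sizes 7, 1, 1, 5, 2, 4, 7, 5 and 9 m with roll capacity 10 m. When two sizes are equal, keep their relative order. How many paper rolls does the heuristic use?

5

Sorted descending: 9, 7, 7, 5, 5, 4, 2, 1, 1.
  9 → roll 1 (new)  [load 9/10]
  7 → roll 2 (new)  [load 7/10]
  7 → roll 3 (new)  [load 7/10]
  5 → roll 4 (new)  [load 5/10]
  5 → roll 4  [load 10/10]
  4 → roll 5 (new)  [load 4/10]
  2 → roll 2  [load 9/10]
  1 → roll 1  [load 10/10]
  1 → roll 2  [load 10/10]
5 paper rolls opened.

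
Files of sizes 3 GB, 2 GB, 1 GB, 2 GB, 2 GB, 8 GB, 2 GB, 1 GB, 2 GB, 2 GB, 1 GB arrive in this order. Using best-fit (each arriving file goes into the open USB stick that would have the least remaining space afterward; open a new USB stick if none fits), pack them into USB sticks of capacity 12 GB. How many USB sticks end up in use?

3

  3 → USB stick 1 (new)  [load 3/12]
  2 → USB stick 1  [load 5/12]
  1 → USB stick 1  [load 6/12]
  2 → USB stick 1  [load 8/12]
  2 → USB stick 1  [load 10/12]
  8 → USB stick 2 (new)  [load 8/12]
  2 → USB stick 1  [load 12/12]
  1 → USB stick 2  [load 9/12]
  2 → USB stick 2  [load 11/12]
  2 → USB stick 3 (new)  [load 2/12]
  1 → USB stick 2  [load 12/12]
3 USB sticks opened.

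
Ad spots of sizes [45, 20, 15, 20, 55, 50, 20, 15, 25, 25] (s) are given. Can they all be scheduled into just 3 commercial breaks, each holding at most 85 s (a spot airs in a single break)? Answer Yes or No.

No

Total = 290 s; ⌈290/85⌉ = 4.
At least 4 commercial breaks are required, but only 3 are allowed.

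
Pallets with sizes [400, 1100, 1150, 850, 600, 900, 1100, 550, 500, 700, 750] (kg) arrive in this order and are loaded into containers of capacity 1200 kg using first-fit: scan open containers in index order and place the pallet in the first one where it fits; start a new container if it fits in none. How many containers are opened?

  400 → container 1 (new)  [load 400/1200]
  1100 → container 2 (new)  [load 1100/1200]
  1150 → container 3 (new)  [load 1150/1200]
  850 → container 4 (new)  [load 850/1200]
  600 → container 1  [load 1000/1200]
  900 → container 5 (new)  [load 900/1200]
  1100 → container 6 (new)  [load 1100/1200]
  550 → container 7 (new)  [load 550/1200]
  500 → container 7  [load 1050/1200]
  700 → container 8 (new)  [load 700/1200]
  750 → container 9 (new)  [load 750/1200]
9 containers opened.

9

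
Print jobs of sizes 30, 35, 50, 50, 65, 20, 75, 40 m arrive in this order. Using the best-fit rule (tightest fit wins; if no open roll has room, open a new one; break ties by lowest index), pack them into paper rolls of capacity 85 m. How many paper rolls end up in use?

  30 → roll 1 (new)  [load 30/85]
  35 → roll 1  [load 65/85]
  50 → roll 2 (new)  [load 50/85]
  50 → roll 3 (new)  [load 50/85]
  65 → roll 4 (new)  [load 65/85]
  20 → roll 1  [load 85/85]
  75 → roll 5 (new)  [load 75/85]
  40 → roll 6 (new)  [load 40/85]
6 paper rolls opened.

6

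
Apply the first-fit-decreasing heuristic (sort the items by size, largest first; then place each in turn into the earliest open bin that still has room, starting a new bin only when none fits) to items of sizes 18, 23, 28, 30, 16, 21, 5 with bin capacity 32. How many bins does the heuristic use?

Sorted descending: 30, 28, 23, 21, 18, 16, 5.
  30 → bin 1 (new)  [load 30/32]
  28 → bin 2 (new)  [load 28/32]
  23 → bin 3 (new)  [load 23/32]
  21 → bin 4 (new)  [load 21/32]
  18 → bin 5 (new)  [load 18/32]
  16 → bin 6 (new)  [load 16/32]
  5 → bin 3  [load 28/32]
6 bins opened.

6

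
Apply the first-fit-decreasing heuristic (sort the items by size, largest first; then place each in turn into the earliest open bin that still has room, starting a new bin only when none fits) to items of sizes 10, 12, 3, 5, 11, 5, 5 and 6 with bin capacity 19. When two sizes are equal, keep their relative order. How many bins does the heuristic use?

4

Sorted descending: 12, 11, 10, 6, 5, 5, 5, 3.
  12 → bin 1 (new)  [load 12/19]
  11 → bin 2 (new)  [load 11/19]
  10 → bin 3 (new)  [load 10/19]
  6 → bin 1  [load 18/19]
  5 → bin 2  [load 16/19]
  5 → bin 3  [load 15/19]
  5 → bin 4 (new)  [load 5/19]
  3 → bin 2  [load 19/19]
4 bins opened.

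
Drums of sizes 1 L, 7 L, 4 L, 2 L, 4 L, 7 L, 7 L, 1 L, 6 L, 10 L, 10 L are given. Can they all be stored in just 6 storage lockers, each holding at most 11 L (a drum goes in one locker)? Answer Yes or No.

A valid assignment using 6 storage lockers:
  locker 1: 10 + 1 = 11
  locker 2: 10 + 1 = 11
  locker 3: 7 + 4 = 11
  locker 4: 7 + 4 = 11
  locker 5: 7 + 2 = 9
  locker 6: 6 = 6
Every load is within 11 L, so 6 storage lockers suffice.

Yes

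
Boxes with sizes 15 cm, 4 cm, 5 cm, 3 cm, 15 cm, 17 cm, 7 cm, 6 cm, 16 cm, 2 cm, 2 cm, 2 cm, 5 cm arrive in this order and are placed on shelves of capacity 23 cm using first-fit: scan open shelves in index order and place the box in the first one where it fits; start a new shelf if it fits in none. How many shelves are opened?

  15 → shelf 1 (new)  [load 15/23]
  4 → shelf 1  [load 19/23]
  5 → shelf 2 (new)  [load 5/23]
  3 → shelf 1  [load 22/23]
  15 → shelf 2  [load 20/23]
  17 → shelf 3 (new)  [load 17/23]
  7 → shelf 4 (new)  [load 7/23]
  6 → shelf 3  [load 23/23]
  16 → shelf 4  [load 23/23]
  2 → shelf 2  [load 22/23]
  2 → shelf 5 (new)  [load 2/23]
  2 → shelf 5  [load 4/23]
  5 → shelf 5  [load 9/23]
5 shelves opened.

5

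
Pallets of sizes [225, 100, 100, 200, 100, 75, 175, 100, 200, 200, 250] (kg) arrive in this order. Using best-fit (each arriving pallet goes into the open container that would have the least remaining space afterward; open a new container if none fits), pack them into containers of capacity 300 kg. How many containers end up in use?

  225 → container 1 (new)  [load 225/300]
  100 → container 2 (new)  [load 100/300]
  100 → container 2  [load 200/300]
  200 → container 3 (new)  [load 200/300]
  100 → container 2  [load 300/300]
  75 → container 1  [load 300/300]
  175 → container 4 (new)  [load 175/300]
  100 → container 3  [load 300/300]
  200 → container 5 (new)  [load 200/300]
  200 → container 6 (new)  [load 200/300]
  250 → container 7 (new)  [load 250/300]
7 containers opened.

7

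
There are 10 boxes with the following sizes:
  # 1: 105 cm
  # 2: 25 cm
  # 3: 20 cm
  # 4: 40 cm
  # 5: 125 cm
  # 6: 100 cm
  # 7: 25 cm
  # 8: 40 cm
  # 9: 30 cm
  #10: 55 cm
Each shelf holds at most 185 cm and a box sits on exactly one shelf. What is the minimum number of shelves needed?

Total = 125 + 105 + 100 + 55 + 40 + 40 + 30 + 25 + 25 + 20 = 565 cm.
Lower bound: ⌈565/185⌉ = 4 shelves.
A packing using 4 shelves:
  shelf 1: 125 + 55 = 180
  shelf 2: 105 + 40 + 40 = 185
  shelf 3: 100 + 30 + 25 + 25 = 180
  shelf 4: 20 = 20
This matches the lower bound, so 4 is optimal.

4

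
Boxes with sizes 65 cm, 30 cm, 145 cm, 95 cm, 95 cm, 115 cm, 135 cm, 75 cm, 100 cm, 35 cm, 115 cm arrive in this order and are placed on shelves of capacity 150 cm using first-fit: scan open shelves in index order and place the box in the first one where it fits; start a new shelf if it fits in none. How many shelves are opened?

9

  65 → shelf 1 (new)  [load 65/150]
  30 → shelf 1  [load 95/150]
  145 → shelf 2 (new)  [load 145/150]
  95 → shelf 3 (new)  [load 95/150]
  95 → shelf 4 (new)  [load 95/150]
  115 → shelf 5 (new)  [load 115/150]
  135 → shelf 6 (new)  [load 135/150]
  75 → shelf 7 (new)  [load 75/150]
  100 → shelf 8 (new)  [load 100/150]
  35 → shelf 1  [load 130/150]
  115 → shelf 9 (new)  [load 115/150]
9 shelves opened.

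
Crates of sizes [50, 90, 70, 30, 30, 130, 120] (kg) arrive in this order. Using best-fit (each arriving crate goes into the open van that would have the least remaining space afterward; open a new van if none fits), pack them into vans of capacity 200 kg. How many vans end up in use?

3

  50 → van 1 (new)  [load 50/200]
  90 → van 1  [load 140/200]
  70 → van 2 (new)  [load 70/200]
  30 → van 1  [load 170/200]
  30 → van 1  [load 200/200]
  130 → van 2  [load 200/200]
  120 → van 3 (new)  [load 120/200]
3 vans opened.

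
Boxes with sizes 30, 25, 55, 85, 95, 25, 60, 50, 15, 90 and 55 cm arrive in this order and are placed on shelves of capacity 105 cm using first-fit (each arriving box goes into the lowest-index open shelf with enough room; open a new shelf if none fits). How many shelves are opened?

7

  30 → shelf 1 (new)  [load 30/105]
  25 → shelf 1  [load 55/105]
  55 → shelf 2 (new)  [load 55/105]
  85 → shelf 3 (new)  [load 85/105]
  95 → shelf 4 (new)  [load 95/105]
  25 → shelf 1  [load 80/105]
  60 → shelf 5 (new)  [load 60/105]
  50 → shelf 2  [load 105/105]
  15 → shelf 1  [load 95/105]
  90 → shelf 6 (new)  [load 90/105]
  55 → shelf 7 (new)  [load 55/105]
7 shelves opened.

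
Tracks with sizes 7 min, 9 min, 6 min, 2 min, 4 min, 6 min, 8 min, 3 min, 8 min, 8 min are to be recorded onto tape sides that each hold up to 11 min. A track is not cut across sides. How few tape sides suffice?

Total = 9 + 8 + 8 + 8 + 7 + 6 + 6 + 4 + 3 + 2 = 61 min.
Lower bound: ⌈61/11⌉ = 6 tape sides.
Also, 7 tracks each exceed 11/2 min, and no two of those can share a side, so at least 7 tape sides are needed.
A packing using 7 tape sides:
  side 1: 9 + 2 = 11
  side 2: 8 + 3 = 11
  side 3: 8 = 8
  side 4: 8 = 8
  side 5: 7 + 4 = 11
  side 6: 6 = 6
  side 7: 6 = 6
This matches the lower bound, so 7 is optimal.

7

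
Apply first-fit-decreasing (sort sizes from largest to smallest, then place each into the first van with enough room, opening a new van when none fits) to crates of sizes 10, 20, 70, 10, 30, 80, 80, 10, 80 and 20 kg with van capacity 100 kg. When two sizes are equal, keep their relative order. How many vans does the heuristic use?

Sorted descending: 80, 80, 80, 70, 30, 20, 20, 10, 10, 10.
  80 → van 1 (new)  [load 80/100]
  80 → van 2 (new)  [load 80/100]
  80 → van 3 (new)  [load 80/100]
  70 → van 4 (new)  [load 70/100]
  30 → van 4  [load 100/100]
  20 → van 1  [load 100/100]
  20 → van 2  [load 100/100]
  10 → van 3  [load 90/100]
  10 → van 3  [load 100/100]
  10 → van 5 (new)  [load 10/100]
5 vans opened.

5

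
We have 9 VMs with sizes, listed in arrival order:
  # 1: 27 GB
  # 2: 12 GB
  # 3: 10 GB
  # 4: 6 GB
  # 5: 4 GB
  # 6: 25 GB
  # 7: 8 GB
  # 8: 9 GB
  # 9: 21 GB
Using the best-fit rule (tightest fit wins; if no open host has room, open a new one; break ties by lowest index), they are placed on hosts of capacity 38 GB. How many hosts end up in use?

4

  27 → host 1 (new)  [load 27/38]
  12 → host 2 (new)  [load 12/38]
  10 → host 1  [load 37/38]
  6 → host 2  [load 18/38]
  4 → host 2  [load 22/38]
  25 → host 3 (new)  [load 25/38]
  8 → host 3  [load 33/38]
  9 → host 2  [load 31/38]
  21 → host 4 (new)  [load 21/38]
4 hosts opened.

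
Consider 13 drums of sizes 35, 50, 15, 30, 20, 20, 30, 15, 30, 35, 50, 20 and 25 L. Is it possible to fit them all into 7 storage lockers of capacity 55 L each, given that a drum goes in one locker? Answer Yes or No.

Total = 375 L; ⌈375/55⌉ = 7.
The bound of 7 does not rule out 7, but exhaustive search shows no assignment into 7 storage lockers of capacity 55 L exists — the minimum is 8.

No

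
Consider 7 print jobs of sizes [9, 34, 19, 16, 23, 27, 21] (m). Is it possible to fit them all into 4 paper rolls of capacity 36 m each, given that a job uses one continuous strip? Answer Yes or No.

Total = 149 m; ⌈149/36⌉ = 5.
At least 5 paper rolls are required, but only 4 are allowed.

No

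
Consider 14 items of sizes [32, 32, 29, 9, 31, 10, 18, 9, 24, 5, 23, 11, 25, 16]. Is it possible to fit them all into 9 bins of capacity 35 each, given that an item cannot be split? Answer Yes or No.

Yes

A valid assignment using 9 bins:
  bin 1: 32 = 32
  bin 2: 32 = 32
  bin 3: 31 = 31
  bin 4: 29 + 5 = 34
  bin 5: 25 + 10 = 35
  bin 6: 24 + 11 = 35
  bin 7: 23 + 9 = 32
  bin 8: 18 + 16 = 34
  bin 9: 9 = 9
Every load is within 35, so 9 bins suffice.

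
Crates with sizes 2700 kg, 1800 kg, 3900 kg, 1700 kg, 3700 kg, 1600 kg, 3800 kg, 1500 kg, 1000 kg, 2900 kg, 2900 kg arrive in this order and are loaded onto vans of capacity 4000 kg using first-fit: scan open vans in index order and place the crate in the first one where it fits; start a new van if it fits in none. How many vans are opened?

  2700 → van 1 (new)  [load 2700/4000]
  1800 → van 2 (new)  [load 1800/4000]
  3900 → van 3 (new)  [load 3900/4000]
  1700 → van 2  [load 3500/4000]
  3700 → van 4 (new)  [load 3700/4000]
  1600 → van 5 (new)  [load 1600/4000]
  3800 → van 6 (new)  [load 3800/4000]
  1500 → van 5  [load 3100/4000]
  1000 → van 1  [load 3700/4000]
  2900 → van 7 (new)  [load 2900/4000]
  2900 → van 8 (new)  [load 2900/4000]
8 vans opened.

8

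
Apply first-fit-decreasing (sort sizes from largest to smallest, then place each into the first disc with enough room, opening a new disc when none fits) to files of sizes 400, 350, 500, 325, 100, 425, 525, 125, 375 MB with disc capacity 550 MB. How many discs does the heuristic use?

Sorted descending: 525, 500, 425, 400, 375, 350, 325, 125, 100.
  525 → disc 1 (new)  [load 525/550]
  500 → disc 2 (new)  [load 500/550]
  425 → disc 3 (new)  [load 425/550]
  400 → disc 4 (new)  [load 400/550]
  375 → disc 5 (new)  [load 375/550]
  350 → disc 6 (new)  [load 350/550]
  325 → disc 7 (new)  [load 325/550]
  125 → disc 3  [load 550/550]
  100 → disc 4  [load 500/550]
7 discs opened.

7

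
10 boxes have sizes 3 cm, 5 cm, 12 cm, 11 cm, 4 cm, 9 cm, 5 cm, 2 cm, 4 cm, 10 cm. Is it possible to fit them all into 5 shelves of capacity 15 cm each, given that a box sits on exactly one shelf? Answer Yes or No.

Yes

A valid assignment using 5 shelves:
  shelf 1: 12 + 3 = 15
  shelf 2: 11 + 4 = 15
  shelf 3: 10 + 5 = 15
  shelf 4: 9 + 5 = 14
  shelf 5: 4 + 2 = 6
Every load is within 15 cm, so 5 shelves suffice.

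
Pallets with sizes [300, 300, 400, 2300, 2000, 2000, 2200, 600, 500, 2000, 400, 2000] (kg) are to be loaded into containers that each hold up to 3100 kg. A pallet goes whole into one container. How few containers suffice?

Total = 2300 + 2200 + 2000 + 2000 + 2000 + 2000 + 600 + 500 + 400 + 400 + 300 + 300 = 15000 kg.
Lower bound: ⌈15000/3100⌉ = 5 containers.
Also, 6 pallets each exceed 1550 kg, and no two of those can share a container, so at least 6 containers are needed.
A packing using 6 containers:
  container 1: 2300 + 600 = 2900
  container 2: 2200 + 500 + 400 = 3100
  container 3: 2000 + 400 + 300 + 300 = 3000
  container 4: 2000 = 2000
  container 5: 2000 = 2000
  container 6: 2000 = 2000
This matches the lower bound, so 6 is optimal.

6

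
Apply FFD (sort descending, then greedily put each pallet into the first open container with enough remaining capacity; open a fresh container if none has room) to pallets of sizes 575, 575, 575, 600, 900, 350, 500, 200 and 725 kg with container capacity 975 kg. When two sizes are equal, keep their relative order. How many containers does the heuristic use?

Sorted descending: 900, 725, 600, 575, 575, 575, 500, 350, 200.
  900 → container 1 (new)  [load 900/975]
  725 → container 2 (new)  [load 725/975]
  600 → container 3 (new)  [load 600/975]
  575 → container 4 (new)  [load 575/975]
  575 → container 5 (new)  [load 575/975]
  575 → container 6 (new)  [load 575/975]
  500 → container 7 (new)  [load 500/975]
  350 → container 3  [load 950/975]
  200 → container 2  [load 925/975]
7 containers opened.

7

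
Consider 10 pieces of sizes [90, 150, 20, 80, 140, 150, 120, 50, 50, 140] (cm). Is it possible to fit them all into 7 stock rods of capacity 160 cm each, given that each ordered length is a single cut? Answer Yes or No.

A valid assignment using 7 stock rods:
  stock rod 1: 150 = 150
  stock rod 2: 150 = 150
  stock rod 3: 140 + 20 = 160
  stock rod 4: 140 = 140
  stock rod 5: 120 = 120
  stock rod 6: 90 + 50 = 140
  stock rod 7: 80 + 50 = 130
Every load is within 160 cm, so 7 stock rods suffice.

Yes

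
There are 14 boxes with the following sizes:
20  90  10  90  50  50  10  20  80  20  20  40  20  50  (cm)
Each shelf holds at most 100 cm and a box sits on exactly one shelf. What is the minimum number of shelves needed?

6

Total = 90 + 90 + 80 + 50 + 50 + 50 + 40 + 20 + 20 + 20 + 20 + 20 + 10 + 10 = 570 cm.
Lower bound: ⌈570/100⌉ = 6 shelves.
A packing using 6 shelves:
  shelf 1: 90 + 10 = 100
  shelf 2: 90 + 10 = 100
  shelf 3: 80 + 20 = 100
  shelf 4: 50 + 50 = 100
  shelf 5: 50 + 40 = 90
  shelf 6: 20 + 20 + 20 + 20 = 80
This matches the lower bound, so 6 is optimal.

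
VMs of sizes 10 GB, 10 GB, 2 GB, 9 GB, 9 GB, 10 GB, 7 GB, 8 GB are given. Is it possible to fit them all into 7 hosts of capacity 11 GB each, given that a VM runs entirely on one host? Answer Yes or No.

Yes

A valid assignment using 7 hosts:
  host 1: 10 = 10
  host 2: 10 = 10
  host 3: 10 = 10
  host 4: 9 + 2 = 11
  host 5: 9 = 9
  host 6: 8 = 8
  host 7: 7 = 7
Every load is within 11 GB, so 7 hosts suffice.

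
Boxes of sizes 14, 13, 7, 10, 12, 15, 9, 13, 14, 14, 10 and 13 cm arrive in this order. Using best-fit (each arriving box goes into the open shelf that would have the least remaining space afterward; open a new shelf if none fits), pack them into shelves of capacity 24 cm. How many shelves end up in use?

8

  14 → shelf 1 (new)  [load 14/24]
  13 → shelf 2 (new)  [load 13/24]
  7 → shelf 1  [load 21/24]
  10 → shelf 2  [load 23/24]
  12 → shelf 3 (new)  [load 12/24]
  15 → shelf 4 (new)  [load 15/24]
  9 → shelf 4  [load 24/24]
  13 → shelf 5 (new)  [load 13/24]
  14 → shelf 6 (new)  [load 14/24]
  14 → shelf 7 (new)  [load 14/24]
  10 → shelf 6  [load 24/24]
  13 → shelf 8 (new)  [load 13/24]
8 shelves opened.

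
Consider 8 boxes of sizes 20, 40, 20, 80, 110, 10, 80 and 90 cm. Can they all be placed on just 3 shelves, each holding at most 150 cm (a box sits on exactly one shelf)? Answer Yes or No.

No

Total = 450 cm; ⌈450/150⌉ = 3.
4 boxes each exceed half the capacity and cannot share a shelf, forcing at least 4 shelves.
At least 4 shelves are required, but only 3 are allowed.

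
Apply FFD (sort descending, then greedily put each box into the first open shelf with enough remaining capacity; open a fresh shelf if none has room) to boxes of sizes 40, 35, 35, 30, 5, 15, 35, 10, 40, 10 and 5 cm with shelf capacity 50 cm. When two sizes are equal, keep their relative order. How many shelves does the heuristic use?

Sorted descending: 40, 40, 35, 35, 35, 30, 15, 10, 10, 5, 5.
  40 → shelf 1 (new)  [load 40/50]
  40 → shelf 2 (new)  [load 40/50]
  35 → shelf 3 (new)  [load 35/50]
  35 → shelf 4 (new)  [load 35/50]
  35 → shelf 5 (new)  [load 35/50]
  30 → shelf 6 (new)  [load 30/50]
  15 → shelf 3  [load 50/50]
  10 → shelf 1  [load 50/50]
  10 → shelf 2  [load 50/50]
  5 → shelf 4  [load 40/50]
  5 → shelf 4  [load 45/50]
6 shelves opened.

6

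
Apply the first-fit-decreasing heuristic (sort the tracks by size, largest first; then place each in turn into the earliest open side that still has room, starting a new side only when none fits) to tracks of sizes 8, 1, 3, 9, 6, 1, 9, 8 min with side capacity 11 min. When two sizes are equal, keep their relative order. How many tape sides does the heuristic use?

Sorted descending: 9, 9, 8, 8, 6, 3, 1, 1.
  9 → side 1 (new)  [load 9/11]
  9 → side 2 (new)  [load 9/11]
  8 → side 3 (new)  [load 8/11]
  8 → side 4 (new)  [load 8/11]
  6 → side 5 (new)  [load 6/11]
  3 → side 3  [load 11/11]
  1 → side 1  [load 10/11]
  1 → side 1  [load 11/11]
5 tape sides opened.

5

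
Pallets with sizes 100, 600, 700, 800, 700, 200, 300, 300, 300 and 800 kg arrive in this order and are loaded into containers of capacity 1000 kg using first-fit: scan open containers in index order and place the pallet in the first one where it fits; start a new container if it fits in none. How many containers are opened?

6

  100 → container 1 (new)  [load 100/1000]
  600 → container 1  [load 700/1000]
  700 → container 2 (new)  [load 700/1000]
  800 → container 3 (new)  [load 800/1000]
  700 → container 4 (new)  [load 700/1000]
  200 → container 1  [load 900/1000]
  300 → container 2  [load 1000/1000]
  300 → container 4  [load 1000/1000]
  300 → container 5 (new)  [load 300/1000]
  800 → container 6 (new)  [load 800/1000]
6 containers opened.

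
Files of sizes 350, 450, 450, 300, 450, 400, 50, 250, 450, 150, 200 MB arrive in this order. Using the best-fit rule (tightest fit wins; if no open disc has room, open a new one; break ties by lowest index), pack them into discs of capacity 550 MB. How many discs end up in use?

7

  350 → disc 1 (new)  [load 350/550]
  450 → disc 2 (new)  [load 450/550]
  450 → disc 3 (new)  [load 450/550]
  300 → disc 4 (new)  [load 300/550]
  450 → disc 5 (new)  [load 450/550]
  400 → disc 6 (new)  [load 400/550]
  50 → disc 2  [load 500/550]
  250 → disc 4  [load 550/550]
  450 → disc 7 (new)  [load 450/550]
  150 → disc 6  [load 550/550]
  200 → disc 1  [load 550/550]
7 discs opened.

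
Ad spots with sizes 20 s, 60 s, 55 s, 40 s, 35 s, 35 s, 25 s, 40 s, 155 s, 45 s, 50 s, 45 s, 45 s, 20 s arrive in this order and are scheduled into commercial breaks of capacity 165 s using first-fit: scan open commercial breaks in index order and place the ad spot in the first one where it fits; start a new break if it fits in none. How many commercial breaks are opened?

5

  20 → break 1 (new)  [load 20/165]
  60 → break 1  [load 80/165]
  55 → break 1  [load 135/165]
  40 → break 2 (new)  [load 40/165]
  35 → break 2  [load 75/165]
  35 → break 2  [load 110/165]
  25 → break 1  [load 160/165]
  40 → break 2  [load 150/165]
  155 → break 3 (new)  [load 155/165]
  45 → break 4 (new)  [load 45/165]
  50 → break 4  [load 95/165]
  45 → break 4  [load 140/165]
  45 → break 5 (new)  [load 45/165]
  20 → break 4  [load 160/165]
5 commercial breaks opened.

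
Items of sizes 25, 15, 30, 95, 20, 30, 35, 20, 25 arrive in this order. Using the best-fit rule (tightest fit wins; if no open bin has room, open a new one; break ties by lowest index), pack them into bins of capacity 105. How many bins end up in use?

  25 → bin 1 (new)  [load 25/105]
  15 → bin 1  [load 40/105]
  30 → bin 1  [load 70/105]
  95 → bin 2 (new)  [load 95/105]
  20 → bin 1  [load 90/105]
  30 → bin 3 (new)  [load 30/105]
  35 → bin 3  [load 65/105]
  20 → bin 3  [load 85/105]
  25 → bin 4 (new)  [load 25/105]
4 bins opened.

4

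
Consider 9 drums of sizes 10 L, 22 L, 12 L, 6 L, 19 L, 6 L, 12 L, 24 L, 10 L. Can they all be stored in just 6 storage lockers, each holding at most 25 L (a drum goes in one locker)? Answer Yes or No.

A valid assignment using 6 storage lockers:
  locker 1: 24 = 24
  locker 2: 22 = 22
  locker 3: 19 + 6 = 25
  locker 4: 12 + 12 = 24
  locker 5: 10 + 10 = 20
  locker 6: 6 = 6
Every load is within 25 L, so 6 storage lockers suffice.

Yes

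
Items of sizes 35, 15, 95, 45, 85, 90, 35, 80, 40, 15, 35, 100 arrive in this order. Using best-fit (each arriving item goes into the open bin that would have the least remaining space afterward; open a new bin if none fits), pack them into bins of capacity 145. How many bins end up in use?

5

  35 → bin 1 (new)  [load 35/145]
  15 → bin 1  [load 50/145]
  95 → bin 1  [load 145/145]
  45 → bin 2 (new)  [load 45/145]
  85 → bin 2  [load 130/145]
  90 → bin 3 (new)  [load 90/145]
  35 → bin 3  [load 125/145]
  80 → bin 4 (new)  [load 80/145]
  40 → bin 4  [load 120/145]
  15 → bin 2  [load 145/145]
  35 → bin 5 (new)  [load 35/145]
  100 → bin 5  [load 135/145]
5 bins opened.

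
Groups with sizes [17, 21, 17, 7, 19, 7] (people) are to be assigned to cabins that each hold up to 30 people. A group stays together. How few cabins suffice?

Total = 21 + 19 + 17 + 17 + 7 + 7 = 88 people.
Lower bound: ⌈88/30⌉ = 3 cabins.
Also, 4 groups each exceed 15 people, and no two of those can share a cabin, so at least 4 cabins are needed.
A packing using 4 cabins:
  cabin 1: 21 + 7 = 28
  cabin 2: 19 + 7 = 26
  cabin 3: 17 = 17
  cabin 4: 17 = 17
This matches the lower bound, so 4 is optimal.

4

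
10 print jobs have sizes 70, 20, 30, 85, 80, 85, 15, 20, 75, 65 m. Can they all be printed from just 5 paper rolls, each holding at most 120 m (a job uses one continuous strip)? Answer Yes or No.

No

Total = 545 m; ⌈545/120⌉ = 5.
6 print jobs each exceed half the capacity and cannot share a roll, forcing at least 6 paper rolls.
At least 6 paper rolls are required, but only 5 are allowed.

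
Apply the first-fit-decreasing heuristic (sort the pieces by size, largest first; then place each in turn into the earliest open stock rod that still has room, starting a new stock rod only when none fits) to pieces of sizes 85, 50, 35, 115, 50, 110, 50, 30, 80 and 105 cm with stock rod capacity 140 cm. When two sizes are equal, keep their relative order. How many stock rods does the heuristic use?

6

Sorted descending: 115, 110, 105, 85, 80, 50, 50, 50, 35, 30.
  115 → stock rod 1 (new)  [load 115/140]
  110 → stock rod 2 (new)  [load 110/140]
  105 → stock rod 3 (new)  [load 105/140]
  85 → stock rod 4 (new)  [load 85/140]
  80 → stock rod 5 (new)  [load 80/140]
  50 → stock rod 4  [load 135/140]
  50 → stock rod 5  [load 130/140]
  50 → stock rod 6 (new)  [load 50/140]
  35 → stock rod 3  [load 140/140]
  30 → stock rod 2  [load 140/140]
6 stock rods opened.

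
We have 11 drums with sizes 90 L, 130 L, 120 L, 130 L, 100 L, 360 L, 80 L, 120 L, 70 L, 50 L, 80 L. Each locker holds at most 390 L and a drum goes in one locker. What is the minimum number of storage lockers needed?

4

Total = 360 + 130 + 130 + 120 + 120 + 100 + 90 + 80 + 80 + 70 + 50 = 1330 L.
Lower bound: ⌈1330/390⌉ = 4 storage lockers.
A packing using 4 storage lockers:
  locker 1: 360 = 360
  locker 2: 130 + 130 + 120 = 380
  locker 3: 120 + 100 + 90 + 80 = 390
  locker 4: 80 + 70 + 50 = 200
This matches the lower bound, so 4 is optimal.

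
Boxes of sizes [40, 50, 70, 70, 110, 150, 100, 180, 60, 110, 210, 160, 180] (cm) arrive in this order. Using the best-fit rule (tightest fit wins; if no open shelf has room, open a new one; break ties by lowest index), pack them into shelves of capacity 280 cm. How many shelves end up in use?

7

  40 → shelf 1 (new)  [load 40/280]
  50 → shelf 1  [load 90/280]
  70 → shelf 1  [load 160/280]
  70 → shelf 1  [load 230/280]
  110 → shelf 2 (new)  [load 110/280]
  150 → shelf 2  [load 260/280]
  100 → shelf 3 (new)  [load 100/280]
  180 → shelf 3  [load 280/280]
  60 → shelf 4 (new)  [load 60/280]
  110 → shelf 4  [load 170/280]
  210 → shelf 5 (new)  [load 210/280]
  160 → shelf 6 (new)  [load 160/280]
  180 → shelf 7 (new)  [load 180/280]
7 shelves opened.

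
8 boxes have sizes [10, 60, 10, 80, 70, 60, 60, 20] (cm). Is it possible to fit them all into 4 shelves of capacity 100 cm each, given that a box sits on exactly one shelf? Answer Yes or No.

No

Total = 370 cm; ⌈370/100⌉ = 4.
5 boxes each exceed half the capacity and cannot share a shelf, forcing at least 5 shelves.
At least 5 shelves are required, but only 4 are allowed.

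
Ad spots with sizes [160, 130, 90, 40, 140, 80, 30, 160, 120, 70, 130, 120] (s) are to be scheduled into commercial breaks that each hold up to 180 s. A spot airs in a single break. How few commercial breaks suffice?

9

Total = 160 + 160 + 140 + 130 + 130 + 120 + 120 + 90 + 80 + 70 + 40 + 30 = 1270 s.
Lower bound: ⌈1270/180⌉ = 8 commercial breaks.
A packing using 9 commercial breaks:
  break 1: 160 = 160
  break 2: 160 = 160
  break 3: 140 + 40 = 180
  break 4: 130 + 30 = 160
  break 5: 130 = 130
  break 6: 120 = 120
  break 7: 120 = 120
  break 8: 90 + 80 = 170
  break 9: 70 = 70
No arrangement into 8 commercial breaks stays within capacity, so 9 is optimal.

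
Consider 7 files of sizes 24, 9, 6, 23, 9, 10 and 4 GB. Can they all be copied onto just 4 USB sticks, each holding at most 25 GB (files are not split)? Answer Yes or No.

Yes

A valid assignment using 4 USB sticks:
  USB stick 1: 24 = 24
  USB stick 2: 23 = 23
  USB stick 3: 10 + 9 + 6 = 25
  USB stick 4: 9 + 4 = 13
Every load is within 25 GB, so 4 USB sticks suffice.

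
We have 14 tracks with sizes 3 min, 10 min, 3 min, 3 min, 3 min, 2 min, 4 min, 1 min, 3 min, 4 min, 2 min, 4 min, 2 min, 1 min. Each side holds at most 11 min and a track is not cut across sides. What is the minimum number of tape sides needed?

Total = 10 + 4 + 4 + 4 + 3 + 3 + 3 + 3 + 3 + 2 + 2 + 2 + 1 + 1 = 45 min.
Lower bound: ⌈45/11⌉ = 5 tape sides.
A packing using 5 tape sides:
  side 1: 10 + 1 = 11
  side 2: 4 + 4 + 3 = 11
  side 3: 4 + 3 + 3 + 1 = 11
  side 4: 3 + 3 + 2 + 2 = 10
  side 5: 2 = 2
This matches the lower bound, so 5 is optimal.

5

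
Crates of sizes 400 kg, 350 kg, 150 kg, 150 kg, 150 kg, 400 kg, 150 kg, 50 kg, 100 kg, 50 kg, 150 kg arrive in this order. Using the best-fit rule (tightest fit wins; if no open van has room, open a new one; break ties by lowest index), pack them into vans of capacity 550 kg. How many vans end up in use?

4

  400 → van 1 (new)  [load 400/550]
  350 → van 2 (new)  [load 350/550]
  150 → van 1  [load 550/550]
  150 → van 2  [load 500/550]
  150 → van 3 (new)  [load 150/550]
  400 → van 3  [load 550/550]
  150 → van 4 (new)  [load 150/550]
  50 → van 2  [load 550/550]
  100 → van 4  [load 250/550]
  50 → van 4  [load 300/550]
  150 → van 4  [load 450/550]
4 vans opened.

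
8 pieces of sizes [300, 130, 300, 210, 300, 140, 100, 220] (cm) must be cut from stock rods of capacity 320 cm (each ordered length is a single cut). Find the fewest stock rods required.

6

Total = 300 + 300 + 300 + 220 + 210 + 140 + 130 + 100 = 1700 cm.
Lower bound: ⌈1700/320⌉ = 6 stock rods.
A packing using 6 stock rods:
  stock rod 1: 300 = 300
  stock rod 2: 300 = 300
  stock rod 3: 300 = 300
  stock rod 4: 220 + 100 = 320
  stock rod 5: 210 = 210
  stock rod 6: 140 + 130 = 270
This matches the lower bound, so 6 is optimal.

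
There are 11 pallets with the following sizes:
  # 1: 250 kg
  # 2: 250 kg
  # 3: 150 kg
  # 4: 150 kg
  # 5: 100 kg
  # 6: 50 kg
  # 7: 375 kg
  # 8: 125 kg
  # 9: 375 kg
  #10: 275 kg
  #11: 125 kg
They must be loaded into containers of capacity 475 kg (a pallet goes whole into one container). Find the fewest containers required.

Total = 375 + 375 + 275 + 250 + 250 + 150 + 150 + 125 + 125 + 100 + 50 = 2225 kg.
Lower bound: ⌈2225/475⌉ = 5 containers.
A packing using 6 containers:
  container 1: 375 + 100 = 475
  container 2: 375 + 50 = 425
  container 3: 275 + 150 = 425
  container 4: 250 + 150 = 400
  container 5: 250 + 125 = 375
  container 6: 125 = 125
No arrangement into 5 containers stays within capacity, so 6 is optimal.

6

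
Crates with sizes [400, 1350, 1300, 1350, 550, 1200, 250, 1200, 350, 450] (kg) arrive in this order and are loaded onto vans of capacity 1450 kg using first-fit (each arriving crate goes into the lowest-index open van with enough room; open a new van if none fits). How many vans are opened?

7

  400 → van 1 (new)  [load 400/1450]
  1350 → van 2 (new)  [load 1350/1450]
  1300 → van 3 (new)  [load 1300/1450]
  1350 → van 4 (new)  [load 1350/1450]
  550 → van 1  [load 950/1450]
  1200 → van 5 (new)  [load 1200/1450]
  250 → van 1  [load 1200/1450]
  1200 → van 6 (new)  [load 1200/1450]
  350 → van 7 (new)  [load 350/1450]
  450 → van 7  [load 800/1450]
7 vans opened.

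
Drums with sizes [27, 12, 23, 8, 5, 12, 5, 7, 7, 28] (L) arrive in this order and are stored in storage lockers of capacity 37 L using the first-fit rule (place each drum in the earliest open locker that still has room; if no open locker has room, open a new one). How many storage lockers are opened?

4

  27 → locker 1 (new)  [load 27/37]
  12 → locker 2 (new)  [load 12/37]
  23 → locker 2  [load 35/37]
  8 → locker 1  [load 35/37]
  5 → locker 3 (new)  [load 5/37]
  12 → locker 3  [load 17/37]
  5 → locker 3  [load 22/37]
  7 → locker 3  [load 29/37]
  7 → locker 3  [load 36/37]
  28 → locker 4 (new)  [load 28/37]
4 storage lockers opened.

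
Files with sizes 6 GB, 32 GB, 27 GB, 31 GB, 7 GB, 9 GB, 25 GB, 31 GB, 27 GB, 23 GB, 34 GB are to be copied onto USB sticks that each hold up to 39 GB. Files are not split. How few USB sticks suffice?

8

Total = 34 + 32 + 31 + 31 + 27 + 27 + 25 + 23 + 9 + 7 + 6 = 252 GB.
Lower bound: ⌈252/39⌉ = 7 USB sticks.
Also, 8 files each exceed 39/2 GB, and no two of those can share a USB stick, so at least 8 USB sticks are needed.
A packing using 8 USB sticks:
  USB stick 1: 34 = 34
  USB stick 2: 32 + 7 = 39
  USB stick 3: 31 + 6 = 37
  USB stick 4: 31 = 31
  USB stick 5: 27 + 9 = 36
  USB stick 6: 27 = 27
  USB stick 7: 25 = 25
  USB stick 8: 23 = 23
This matches the lower bound, so 8 is optimal.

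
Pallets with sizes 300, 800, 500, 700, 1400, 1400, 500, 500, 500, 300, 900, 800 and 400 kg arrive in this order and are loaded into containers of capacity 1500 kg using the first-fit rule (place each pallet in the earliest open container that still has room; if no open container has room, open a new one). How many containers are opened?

  300 → container 1 (new)  [load 300/1500]
  800 → container 1  [load 1100/1500]
  500 → container 2 (new)  [load 500/1500]
  700 → container 2  [load 1200/1500]
  1400 → container 3 (new)  [load 1400/1500]
  1400 → container 4 (new)  [load 1400/1500]
  500 → container 5 (new)  [load 500/1500]
  500 → container 5  [load 1000/1500]
  500 → container 5  [load 1500/1500]
  300 → container 1  [load 1400/1500]
  900 → container 6 (new)  [load 900/1500]
  800 → container 7 (new)  [load 800/1500]
  400 → container 6  [load 1300/1500]
7 containers opened.

7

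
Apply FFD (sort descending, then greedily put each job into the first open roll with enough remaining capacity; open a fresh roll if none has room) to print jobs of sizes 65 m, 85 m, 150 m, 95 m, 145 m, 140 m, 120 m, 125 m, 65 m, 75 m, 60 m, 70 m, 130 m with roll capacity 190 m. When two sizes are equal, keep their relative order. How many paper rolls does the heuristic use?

8

Sorted descending: 150, 145, 140, 130, 125, 120, 95, 85, 75, 70, 65, 65, 60.
  150 → roll 1 (new)  [load 150/190]
  145 → roll 2 (new)  [load 145/190]
  140 → roll 3 (new)  [load 140/190]
  130 → roll 4 (new)  [load 130/190]
  125 → roll 5 (new)  [load 125/190]
  120 → roll 6 (new)  [load 120/190]
  95 → roll 7 (new)  [load 95/190]
  85 → roll 7  [load 180/190]
  75 → roll 8 (new)  [load 75/190]
  70 → roll 6  [load 190/190]
  65 → roll 5  [load 190/190]
  65 → roll 8  [load 140/190]
  60 → roll 4  [load 190/190]
8 paper rolls opened.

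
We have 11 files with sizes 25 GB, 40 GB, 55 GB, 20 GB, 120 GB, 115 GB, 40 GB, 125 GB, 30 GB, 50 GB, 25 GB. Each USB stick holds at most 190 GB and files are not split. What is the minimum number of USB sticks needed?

Total = 125 + 120 + 115 + 55 + 50 + 40 + 40 + 30 + 25 + 25 + 20 = 645 GB.
Lower bound: ⌈645/190⌉ = 4 USB sticks.
A packing using 4 USB sticks:
  USB stick 1: 125 + 55 = 180
  USB stick 2: 120 + 50 + 20 = 190
  USB stick 3: 115 + 40 + 30 = 185
  USB stick 4: 40 + 25 + 25 = 90
This matches the lower bound, so 4 is optimal.

4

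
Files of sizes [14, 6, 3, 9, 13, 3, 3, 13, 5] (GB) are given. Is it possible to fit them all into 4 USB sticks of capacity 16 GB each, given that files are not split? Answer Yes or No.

No

Total = 69 GB; ⌈69/16⌉ = 5.
At least 5 USB sticks are required, but only 4 are allowed.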